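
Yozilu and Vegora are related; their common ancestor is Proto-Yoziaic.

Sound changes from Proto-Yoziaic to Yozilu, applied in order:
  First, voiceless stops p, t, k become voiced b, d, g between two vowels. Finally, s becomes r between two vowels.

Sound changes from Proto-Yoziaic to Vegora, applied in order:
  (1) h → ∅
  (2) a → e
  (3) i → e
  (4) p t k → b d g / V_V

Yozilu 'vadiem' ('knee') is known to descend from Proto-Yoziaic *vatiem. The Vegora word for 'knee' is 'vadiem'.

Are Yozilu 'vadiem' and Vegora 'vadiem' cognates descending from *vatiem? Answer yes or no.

no

Derive the expected Vegora reflex of *vatiem:
Vegora: *vatiem > vetiem > veteem > vedeem  (by vowel merger, vowel merger, intervocalic voicing)
The regular Vegora reflex would be 'vedeem', but the attested form is 'vadiem'. The correspondence is irregular, so they are not cognates (the Vegora form has a different source).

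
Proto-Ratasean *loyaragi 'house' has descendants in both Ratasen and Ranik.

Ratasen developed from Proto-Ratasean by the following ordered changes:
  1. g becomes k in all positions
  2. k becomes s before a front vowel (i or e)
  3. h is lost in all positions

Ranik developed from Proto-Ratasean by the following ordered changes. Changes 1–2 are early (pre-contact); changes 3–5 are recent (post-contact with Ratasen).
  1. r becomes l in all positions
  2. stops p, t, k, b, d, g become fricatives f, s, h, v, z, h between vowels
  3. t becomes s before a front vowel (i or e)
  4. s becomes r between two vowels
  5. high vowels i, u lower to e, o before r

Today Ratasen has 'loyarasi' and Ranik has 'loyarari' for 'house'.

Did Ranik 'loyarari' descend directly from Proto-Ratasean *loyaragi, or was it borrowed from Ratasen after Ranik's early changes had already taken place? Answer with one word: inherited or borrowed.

If inherited, *loyaragi would pass through all of Ranik's changes:
Ranik: start from *loyaragi.
  rule 1 (unconditioned shift): loyaragi → loyalagi
  rule 2 (intervocalic lenition): loyalagi → loyalahi
  rule 3: no change — loyalahi
  rule 4: no change — loyalahi
  rule 5: no change — loyalahi
  ⇒ Ranik loyalahi
If borrowed from Ratasen 'loyarasi' after the early changes, it would undergo only the recent ones:
  rule 3 (palatalisation): no change (loyarasi)
  rule 4 (rhotacism): loyarasi → loyarari
  rule 5 (pre-rhotic lowering): no change (loyarari)
  ⇒ as a loan: loyarari
Ranik 'loyarari' matches the loan outcome 'loyarari', not the inherited 'loyalahi' — it skipped the early Ranik changes, so it was borrowed from Ratasen.

borrowed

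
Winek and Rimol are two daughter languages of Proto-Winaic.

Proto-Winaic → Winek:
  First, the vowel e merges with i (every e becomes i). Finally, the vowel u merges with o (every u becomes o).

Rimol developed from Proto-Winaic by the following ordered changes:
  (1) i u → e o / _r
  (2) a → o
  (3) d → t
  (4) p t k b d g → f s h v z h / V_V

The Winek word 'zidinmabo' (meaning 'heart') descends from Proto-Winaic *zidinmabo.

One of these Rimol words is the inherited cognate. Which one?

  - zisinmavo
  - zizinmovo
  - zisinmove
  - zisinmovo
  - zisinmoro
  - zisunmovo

zisinmovo

Rimol: start from *zidinmabo.
  rule 1: no change — zidinmabo
  rule 2 (vowel merger): zidinmabo → zidinmobo
  rule 3 (unconditioned shift): zidinmobo → zitinmobo
  rule 4 (intervocalic lenition): zitinmobo → zisinmovo
  ⇒ Rimol zisinmovo
The other candidates each miss or misapply at least one Rimol change.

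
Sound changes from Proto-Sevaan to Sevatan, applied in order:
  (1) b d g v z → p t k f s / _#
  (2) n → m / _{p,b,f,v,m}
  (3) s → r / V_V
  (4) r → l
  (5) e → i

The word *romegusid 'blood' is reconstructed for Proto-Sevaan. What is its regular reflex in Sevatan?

Sevatan: *romegusid
  romegusid → romegusit   [final devoicing]
  romegusit (rule 2 does not apply)
  romegusit → romegurit   [rhotacism]
  romegurit → lomegulit   [unconditioned shift]
  lomegulit → lomigulit   [vowel merger]
  giving Sevatan lomigulit.

lomigulit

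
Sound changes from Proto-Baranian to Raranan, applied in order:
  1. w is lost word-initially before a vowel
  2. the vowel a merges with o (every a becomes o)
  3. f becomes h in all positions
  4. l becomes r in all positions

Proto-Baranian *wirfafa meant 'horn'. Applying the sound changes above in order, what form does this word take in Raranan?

Raranan: start from *wirfafa.
  rule 1 (glide loss): wirfafa → irfafa
  rule 2 (vowel merger): irfafa → irfofo
  rule 3 (unconditioned shift): irfofo → irhoho
  rule 4: no change — irhoho
  ⇒ Raranan irhoho

irhoho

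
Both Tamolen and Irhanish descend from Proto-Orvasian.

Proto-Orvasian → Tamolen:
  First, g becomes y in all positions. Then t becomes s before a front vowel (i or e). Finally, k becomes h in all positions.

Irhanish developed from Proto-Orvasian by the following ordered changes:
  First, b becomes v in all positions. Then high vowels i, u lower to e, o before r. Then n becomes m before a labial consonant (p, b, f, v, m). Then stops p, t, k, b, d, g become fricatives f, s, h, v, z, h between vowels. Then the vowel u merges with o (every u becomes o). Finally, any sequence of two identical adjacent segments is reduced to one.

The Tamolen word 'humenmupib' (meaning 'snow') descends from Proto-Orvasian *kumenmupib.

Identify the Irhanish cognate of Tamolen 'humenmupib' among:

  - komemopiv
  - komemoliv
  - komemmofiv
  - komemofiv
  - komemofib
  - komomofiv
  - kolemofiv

Irhanish: *kumenmupib > kumenmupiv > kumemmupiv > kumemmufiv > komemmofiv > komemofiv  (by unconditioned shift, nasal place assimilation, intervocalic lenition, vowel merger, degemination)
Among the options, 'komemofiv' alone shows every Irhanish change applied in order.

komemofiv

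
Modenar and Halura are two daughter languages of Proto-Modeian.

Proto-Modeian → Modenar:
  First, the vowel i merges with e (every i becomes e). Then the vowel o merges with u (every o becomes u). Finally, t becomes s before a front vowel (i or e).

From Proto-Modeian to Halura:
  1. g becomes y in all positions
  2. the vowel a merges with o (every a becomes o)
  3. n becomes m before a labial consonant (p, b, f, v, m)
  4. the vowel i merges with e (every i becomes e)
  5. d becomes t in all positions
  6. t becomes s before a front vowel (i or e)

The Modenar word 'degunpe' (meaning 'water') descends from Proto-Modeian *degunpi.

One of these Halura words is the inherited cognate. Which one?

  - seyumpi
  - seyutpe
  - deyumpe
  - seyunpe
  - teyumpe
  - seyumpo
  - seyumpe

Halura: *degunpi
  degunpi → deyunpi   [unconditioned shift]
  deyunpi (rule 2 does not apply)
  deyunpi → deyumpi   [nasal place assimilation]
  deyumpi → deyumpe   [vowel merger]
  deyumpe → teyumpe   [unconditioned shift]
  teyumpe → seyumpe   [palatalisation]
  giving Halura seyumpe.
Among the options, 'seyumpe' alone shows every Halura change applied in order.

seyumpe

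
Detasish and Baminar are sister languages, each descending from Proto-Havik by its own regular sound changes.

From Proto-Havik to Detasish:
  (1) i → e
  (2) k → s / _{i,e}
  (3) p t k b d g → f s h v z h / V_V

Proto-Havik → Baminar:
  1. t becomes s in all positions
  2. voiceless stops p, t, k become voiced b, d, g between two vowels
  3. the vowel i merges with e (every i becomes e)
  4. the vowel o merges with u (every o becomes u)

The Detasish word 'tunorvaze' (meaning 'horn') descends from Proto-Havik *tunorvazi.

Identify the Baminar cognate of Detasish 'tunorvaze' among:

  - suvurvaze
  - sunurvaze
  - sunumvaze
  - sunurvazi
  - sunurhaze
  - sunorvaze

sunurvaze

Baminar: *tunorvazi > sunorvazi > sunorvaze > sunurvaze  (by unconditioned shift, vowel merger, vowel merger)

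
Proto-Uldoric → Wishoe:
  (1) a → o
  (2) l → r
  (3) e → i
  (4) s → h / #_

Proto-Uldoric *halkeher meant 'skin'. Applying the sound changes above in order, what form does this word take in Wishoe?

horkihir

Wishoe: *halkeher > holkeher > horkeher > horkihir  (by vowel merger, unconditioned shift, vowel merger)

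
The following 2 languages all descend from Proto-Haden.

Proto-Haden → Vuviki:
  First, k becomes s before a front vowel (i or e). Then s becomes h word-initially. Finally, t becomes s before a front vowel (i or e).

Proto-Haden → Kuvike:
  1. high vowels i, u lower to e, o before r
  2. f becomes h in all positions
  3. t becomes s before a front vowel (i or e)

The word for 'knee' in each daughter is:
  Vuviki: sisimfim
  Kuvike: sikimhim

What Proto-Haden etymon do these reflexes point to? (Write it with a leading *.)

*tikimfim

Position 6: Vuviki has f, Kuvike has h. Vuviki preserves f here (none of its changes turn any other segment into f), so the proto-segment is *f.
Position 3: Vuviki has s, Kuvike has k. Kuvike preserves k here (none of its changes turn any other segment into k), so the proto-segment is *k.
The remaining positions agree across the daughters. Check the candidate against every language:
Vuviki: *tikimfim > tisimfim > sisimfim  (by palatalisation, palatalisation)
Kuvike: *tikimfim
  tikimfim (rule 1 does not apply)
  tikimfim → tikimhim   [unconditioned shift]
  tikimhim → sikimhim   [palatalisation]
  giving Kuvike sikimhim.
Only *tikimfim yields all of Vuviki sisimfim, Kuvike sikimhim.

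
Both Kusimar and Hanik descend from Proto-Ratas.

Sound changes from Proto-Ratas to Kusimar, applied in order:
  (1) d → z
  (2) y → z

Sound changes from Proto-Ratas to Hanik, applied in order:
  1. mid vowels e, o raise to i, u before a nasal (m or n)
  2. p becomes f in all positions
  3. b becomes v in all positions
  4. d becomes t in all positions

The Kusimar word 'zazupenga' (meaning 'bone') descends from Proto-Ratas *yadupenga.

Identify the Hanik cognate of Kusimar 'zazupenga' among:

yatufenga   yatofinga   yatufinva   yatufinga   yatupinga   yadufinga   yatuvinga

yatufinga

Hanik: *yadupenga > yadupinga > yadufinga > yatufinga  (by pre-nasal raising, unconditioned shift, unconditioned shift)
Only 'yatufinga' matches the regular Hanik development of *yadupenga.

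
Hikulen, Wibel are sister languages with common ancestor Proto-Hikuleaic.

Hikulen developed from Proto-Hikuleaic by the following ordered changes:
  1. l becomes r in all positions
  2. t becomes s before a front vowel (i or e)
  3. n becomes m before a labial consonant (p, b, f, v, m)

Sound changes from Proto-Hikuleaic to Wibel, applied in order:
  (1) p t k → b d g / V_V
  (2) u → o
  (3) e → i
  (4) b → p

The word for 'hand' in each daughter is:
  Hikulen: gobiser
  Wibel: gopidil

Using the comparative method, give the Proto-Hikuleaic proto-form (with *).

*gobitel

Position 7: Hikulen has r, Wibel has l. Wibel preserves l here (none of its changes turn any other segment into l), so the proto-segment is *l.
Position 6: Hikulen has e, Wibel has i. Hikulen preserves e here (none of its changes turn any other segment into e), so the proto-segment is *e.
Position 5: Hikulen has s, Wibel has d. Taking the neighbouring segments as reconstructed: Hikulen s could go back to *t or *s; Wibel d could go back to *t or *d — the one source consistent with every daughter is *t.
Continuing position by position gives *gobitel; check it forward:
Hikulen: *gobitel
  gobitel → gobiter   [unconditioned shift]
  gobiter → gobiser   [palatalisation]
  gobiser (rule 3 does not apply)
  giving Hikulen gobiser.
Wibel: *gobitel > gobidel > gobidil > gopidil  (by intervocalic voicing, vowel merger, unconditioned shift)
No other proto-form is consistent with every reflex, so the reconstruction is *gobitel.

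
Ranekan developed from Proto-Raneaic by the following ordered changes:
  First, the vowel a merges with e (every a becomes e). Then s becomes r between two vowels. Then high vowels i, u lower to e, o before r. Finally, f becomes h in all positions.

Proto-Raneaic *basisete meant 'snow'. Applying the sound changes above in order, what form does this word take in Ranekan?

Ranekan: *basisete > besisete > berirete > bererete  (by vowel merger, rhotacism, pre-rhotic lowering)

bererete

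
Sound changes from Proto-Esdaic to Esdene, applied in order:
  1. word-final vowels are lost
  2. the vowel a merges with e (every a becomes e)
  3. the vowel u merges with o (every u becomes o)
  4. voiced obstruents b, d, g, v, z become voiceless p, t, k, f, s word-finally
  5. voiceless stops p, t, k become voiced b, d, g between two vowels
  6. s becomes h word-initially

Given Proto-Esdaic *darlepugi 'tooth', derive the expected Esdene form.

derlebok

Esdene: start from *darlepugi.
  rule 1 (apocope): darlepugi → darlepug
  rule 2 (vowel merger): darlepug → derlepug
  rule 3 (vowel merger): derlepug → derlepog
  rule 4 (final devoicing): derlepog → derlepok
  rule 5 (intervocalic voicing): derlepok → derlebok
  rule 6: no change — derlebok
  ⇒ Esdene derlebok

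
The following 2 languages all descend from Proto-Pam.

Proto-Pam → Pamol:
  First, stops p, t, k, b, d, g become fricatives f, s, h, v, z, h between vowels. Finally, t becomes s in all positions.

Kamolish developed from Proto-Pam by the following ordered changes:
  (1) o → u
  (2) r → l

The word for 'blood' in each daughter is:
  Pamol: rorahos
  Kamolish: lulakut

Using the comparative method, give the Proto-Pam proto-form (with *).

*rorakot

Position 1: Pamol has r, Kamolish has l. Pamol preserves r here (none of its changes turn any other segment into r), so the proto-segment is *r.
Position 6: Pamol has o, Kamolish has u. Pamol preserves o here (none of its changes turn any other segment into o), so the proto-segment is *o.
Continuing position by position gives *rorakot; check it forward:
Pamol: *rorakot > rorahot > rorahos  (by intervocalic lenition, unconditioned shift)
Kamolish: *rorakot
  rorakot → rurakut   [vowel merger]
  rurakut → lulakut   [unconditioned shift]
  giving Kamolish lulakut.
No other proto-form is consistent with every reflex, so the reconstruction is *rorakot.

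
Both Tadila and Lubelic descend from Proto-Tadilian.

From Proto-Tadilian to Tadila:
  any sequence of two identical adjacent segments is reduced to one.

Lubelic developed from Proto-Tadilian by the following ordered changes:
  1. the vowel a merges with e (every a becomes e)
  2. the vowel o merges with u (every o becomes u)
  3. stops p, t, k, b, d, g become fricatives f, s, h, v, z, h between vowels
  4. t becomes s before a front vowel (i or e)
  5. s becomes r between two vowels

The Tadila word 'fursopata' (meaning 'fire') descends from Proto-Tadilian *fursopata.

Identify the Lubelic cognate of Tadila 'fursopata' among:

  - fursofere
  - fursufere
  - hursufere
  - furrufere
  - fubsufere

fursufere

Lubelic: *fursopata > fursopete > fursupete > fursufese > fursufere  (by vowel merger, vowel merger, intervocalic lenition, rhotacism)
Only 'fursufere' matches the regular Lubelic development of *fursopata.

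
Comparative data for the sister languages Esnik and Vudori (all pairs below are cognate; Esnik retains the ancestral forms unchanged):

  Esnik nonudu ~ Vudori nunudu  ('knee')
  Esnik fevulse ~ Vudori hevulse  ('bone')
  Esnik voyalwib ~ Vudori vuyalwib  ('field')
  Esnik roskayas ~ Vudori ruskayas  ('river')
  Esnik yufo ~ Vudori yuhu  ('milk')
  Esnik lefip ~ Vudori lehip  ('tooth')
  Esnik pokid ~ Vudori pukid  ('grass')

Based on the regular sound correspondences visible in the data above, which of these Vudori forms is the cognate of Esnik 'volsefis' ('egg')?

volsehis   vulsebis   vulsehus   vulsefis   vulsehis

vulsehis

voyalwib ~ vuyalwib, roskayas ~ ruskayas — Esnik o corresponds to Vudori u after a consonant, before a consonant other than r, m, n, p, b, f, v.
lefip ~ lehip — Esnik f corresponds to Vudori h between vowels (before a front vowel).
Applying these to Esnik 'volsefis':
  volsefis → vulsefis   (o→u after a consonant, before a consonant other than r, m, n, p, b, f, v)
  vulsefis → vulsehis   (f→h between vowels (before a front vowel))
So the Vudori cognate is 'vulsehis'.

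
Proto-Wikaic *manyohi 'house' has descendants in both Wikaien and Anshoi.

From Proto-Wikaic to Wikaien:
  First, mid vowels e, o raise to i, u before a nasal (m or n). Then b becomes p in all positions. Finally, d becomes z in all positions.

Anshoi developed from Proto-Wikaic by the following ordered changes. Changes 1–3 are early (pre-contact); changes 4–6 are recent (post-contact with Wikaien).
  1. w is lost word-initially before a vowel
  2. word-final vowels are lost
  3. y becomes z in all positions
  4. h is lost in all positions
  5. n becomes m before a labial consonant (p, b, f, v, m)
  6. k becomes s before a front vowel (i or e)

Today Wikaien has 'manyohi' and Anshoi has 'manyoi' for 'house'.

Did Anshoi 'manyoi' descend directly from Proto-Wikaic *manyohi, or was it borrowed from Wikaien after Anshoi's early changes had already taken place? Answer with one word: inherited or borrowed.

If inherited, *manyohi would pass through all of Anshoi's changes:
Anshoi: *manyohi > manyoh > manzoh > manzo  (by apocope, unconditioned shift, h-loss)
If borrowed from Wikaien 'manyohi' after the early changes, it would undergo only the recent ones:
  rule 4 (h-loss): manyohi → manyoi
  rule 5 (nasal place assimilation): no change (manyoi)
  rule 6 (palatalisation): no change (manyoi)
  ⇒ as a loan: manyoi
Anshoi 'manyoi' matches the loan outcome 'manyoi', not the inherited 'manzo' — it skipped the early Anshoi changes, so it was borrowed from Wikaien.

borrowed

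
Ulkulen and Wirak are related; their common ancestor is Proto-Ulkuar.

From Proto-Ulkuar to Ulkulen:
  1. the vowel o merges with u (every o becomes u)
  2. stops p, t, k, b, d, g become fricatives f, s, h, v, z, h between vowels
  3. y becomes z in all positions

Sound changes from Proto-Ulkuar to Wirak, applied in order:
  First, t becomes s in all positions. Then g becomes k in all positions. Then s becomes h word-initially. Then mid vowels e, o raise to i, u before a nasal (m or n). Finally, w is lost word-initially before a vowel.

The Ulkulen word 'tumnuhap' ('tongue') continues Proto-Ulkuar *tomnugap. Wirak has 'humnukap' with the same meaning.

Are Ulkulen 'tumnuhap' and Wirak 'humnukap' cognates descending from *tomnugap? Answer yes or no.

yes

Derive the expected Wirak reflex of *tomnugap:
Wirak: start from *tomnugap.
  rule 1 (unconditioned shift): tomnugap → somnugap
  rule 2 (unconditioned shift): somnugap → somnukap
  rule 3 (debuccalisation): somnukap → homnukap
  rule 4 (pre-nasal raising): homnukap → humnukap
  rule 5: no change — humnukap
  ⇒ Wirak humnukap
Wirak 'humnukap' matches the regular reflex exactly, so the pair is cognate.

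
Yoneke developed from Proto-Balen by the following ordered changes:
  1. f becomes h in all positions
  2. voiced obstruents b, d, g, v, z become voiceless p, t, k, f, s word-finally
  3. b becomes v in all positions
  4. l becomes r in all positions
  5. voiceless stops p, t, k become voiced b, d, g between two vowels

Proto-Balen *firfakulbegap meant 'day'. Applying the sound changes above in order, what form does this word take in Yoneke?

hirhagurvegap

Yoneke: start from *firfakulbegap.
  rule 1 (unconditioned shift): firfakulbegap → hirhakulbegap
  rule 2: no change — hirhakulbegap
  rule 3 (unconditioned shift): hirhakulbegap → hirhakulvegap
  rule 4 (unconditioned shift): hirhakulvegap → hirhakurvegap
  rule 5 (intervocalic voicing): hirhakurvegap → hirhagurvegap
  ⇒ Yoneke hirhagurvegap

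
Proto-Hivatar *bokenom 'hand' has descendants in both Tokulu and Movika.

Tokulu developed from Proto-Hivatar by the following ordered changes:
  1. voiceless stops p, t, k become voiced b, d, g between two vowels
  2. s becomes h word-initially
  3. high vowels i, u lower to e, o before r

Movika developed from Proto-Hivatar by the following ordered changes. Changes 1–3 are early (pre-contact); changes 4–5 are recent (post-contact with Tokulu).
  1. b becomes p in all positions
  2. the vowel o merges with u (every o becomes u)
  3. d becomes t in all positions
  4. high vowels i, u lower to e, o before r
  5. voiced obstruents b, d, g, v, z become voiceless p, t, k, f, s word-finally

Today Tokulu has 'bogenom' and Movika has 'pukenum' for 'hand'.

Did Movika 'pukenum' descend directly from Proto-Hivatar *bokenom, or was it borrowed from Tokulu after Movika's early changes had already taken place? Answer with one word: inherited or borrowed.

If inherited, *bokenom would pass through all of Movika's changes:
Movika: start from *bokenom.
  rule 1 (unconditioned shift): bokenom → pokenom
  rule 2 (vowel merger): pokenom → pukenum
  rule 3: no change — pukenum
  rule 4: no change — pukenum
  rule 5: no change — pukenum
  ⇒ Movika pukenum
If borrowed from Tokulu 'bogenom' after the early changes, it would undergo only the recent ones:
  rule 4 (pre-rhotic lowering): no change (bogenom)
  rule 5 (final devoicing): no change (bogenom)
  ⇒ as a loan: bogenom
Movika 'pukenum' matches the inherited outcome exactly, so it is an inherited cognate, not a loan.

inherited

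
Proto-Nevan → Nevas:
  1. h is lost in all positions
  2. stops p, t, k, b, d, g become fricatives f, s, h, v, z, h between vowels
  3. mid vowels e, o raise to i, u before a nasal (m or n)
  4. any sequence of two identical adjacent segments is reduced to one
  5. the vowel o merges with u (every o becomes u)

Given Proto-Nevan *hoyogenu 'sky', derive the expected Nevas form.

Nevas: *hoyogenu > oyogenu > oyohenu > oyohinu > uyuhinu  (by h-loss, intervocalic lenition, pre-nasal raising, vowel merger)

uyuhinu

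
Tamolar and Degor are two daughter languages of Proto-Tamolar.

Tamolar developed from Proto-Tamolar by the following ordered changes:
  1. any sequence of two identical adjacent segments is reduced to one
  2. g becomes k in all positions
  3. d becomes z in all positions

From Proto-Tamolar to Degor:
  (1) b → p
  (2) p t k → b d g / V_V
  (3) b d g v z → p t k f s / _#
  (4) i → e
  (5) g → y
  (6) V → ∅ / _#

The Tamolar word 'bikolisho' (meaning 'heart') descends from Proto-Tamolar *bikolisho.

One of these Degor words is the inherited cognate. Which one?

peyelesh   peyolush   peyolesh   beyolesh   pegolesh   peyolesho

peyolesh

Degor: *bikolisho
  bikolisho → pikolisho   [unconditioned shift]
  pikolisho → pigolisho   [intervocalic voicing]
  pigolisho (rule 3 does not apply)
  pigolisho → pegolesho   [vowel merger]
  pegolesho → peyolesho   [unconditioned shift]
  peyolesho → peyolesh   [apocope]
  giving Degor peyolesh.
Among the options, 'peyolesh' alone shows every Degor change applied in order.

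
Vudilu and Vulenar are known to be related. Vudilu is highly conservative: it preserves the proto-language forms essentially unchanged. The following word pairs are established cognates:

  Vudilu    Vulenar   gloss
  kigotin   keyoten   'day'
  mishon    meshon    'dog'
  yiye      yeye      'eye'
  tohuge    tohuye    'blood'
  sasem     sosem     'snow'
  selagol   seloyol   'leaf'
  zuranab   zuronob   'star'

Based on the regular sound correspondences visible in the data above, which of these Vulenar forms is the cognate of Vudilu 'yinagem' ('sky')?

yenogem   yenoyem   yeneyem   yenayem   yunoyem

yenoyem

kigotin ~ keyoten — Vudilu i corresponds to Vulenar e after a consonant, before a nasal.
sasem ~ sosem, selagol ~ seloyol — Vudilu a corresponds to Vulenar o after a consonant, before a consonant other than r, m, n, p, b, f, v.
tohuge ~ tohuye — Vudilu g corresponds to Vulenar y between vowels (before a front vowel).
Applying these to Vudilu 'yinagem':
  yinagem → yenagem   (i→e after a consonant, before a nasal)
  yenagem → yenogem   (a→o after a consonant, before a consonant other than r, m, n, p, b, f, v)
  yenogem → yenoyem   (g→y between vowels (before a front vowel))
So the Vulenar cognate is 'yenoyem'.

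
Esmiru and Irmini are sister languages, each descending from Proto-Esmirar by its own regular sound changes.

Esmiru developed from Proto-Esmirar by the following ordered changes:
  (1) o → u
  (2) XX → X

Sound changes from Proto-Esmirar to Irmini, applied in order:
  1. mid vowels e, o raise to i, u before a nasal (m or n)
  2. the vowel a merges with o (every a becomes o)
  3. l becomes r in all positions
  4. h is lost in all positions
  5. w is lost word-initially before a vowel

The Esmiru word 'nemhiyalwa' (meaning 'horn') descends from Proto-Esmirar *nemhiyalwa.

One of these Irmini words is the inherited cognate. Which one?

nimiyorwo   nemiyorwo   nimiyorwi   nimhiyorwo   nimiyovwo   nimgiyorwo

Irmini: start from *nemhiyalwa.
  rule 1 (pre-nasal raising): nemhiyalwa → nimhiyalwa
  rule 2 (vowel merger): nimhiyalwa → nimhiyolwo
  rule 3 (unconditioned shift): nimhiyolwo → nimhiyorwo
  rule 4 (h-loss): nimhiyorwo → nimiyorwo
  rule 5: no change — nimiyorwo
  ⇒ Irmini nimiyorwo
Only 'nimiyorwo' matches the regular Irmini development of *nemhiyalwa.

nimiyorwo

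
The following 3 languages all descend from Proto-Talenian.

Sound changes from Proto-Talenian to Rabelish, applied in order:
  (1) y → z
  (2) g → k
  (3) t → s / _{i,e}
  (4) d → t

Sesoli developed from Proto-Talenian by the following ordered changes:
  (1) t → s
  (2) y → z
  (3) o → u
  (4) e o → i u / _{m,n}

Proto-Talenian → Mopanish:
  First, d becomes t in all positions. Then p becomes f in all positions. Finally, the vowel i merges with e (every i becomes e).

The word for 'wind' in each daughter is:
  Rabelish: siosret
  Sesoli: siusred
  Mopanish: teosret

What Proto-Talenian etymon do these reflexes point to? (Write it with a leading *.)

*tiosred

Position 2: Rabelish has i, Sesoli has i, Mopanish has e. Rabelish preserves i here (none of its changes turn any other segment into i), so the proto-segment is *i.
Position 3: Rabelish has o, Sesoli has u, Mopanish has o. Rabelish preserves o here (none of its changes turn any other segment into o), so the proto-segment is *o.
Position 1: Rabelish has s, Sesoli has s, Mopanish has t. Taking the neighbouring segments as reconstructed: Rabelish s could go back to *t or *s; Sesoli s could go back to *t or *s; Mopanish t could go back to *t or *d — the one source consistent with every daughter is *t.
This points to *tiosred. Verify forward in each daughter:
Rabelish: *tiosred
  tiosred (rule 1 does not apply)
  tiosred (rule 2 does not apply)
  tiosred → siosred   [palatalisation]
  siosred → siosret   [unconditioned shift]
  giving Rabelish siosret.
Sesoli: *tiosred
  tiosred → siosred   [unconditioned shift]
  siosred (rule 2 does not apply)
  siosred → siusred   [vowel merger]
  siusred (rule 4 does not apply)
  giving Sesoli siusred.
Mopanish: start from *tiosred.
  rule 1 (unconditioned shift): tiosred → tiosret
  rule 2: no change — tiosret
  rule 3 (vowel merger): tiosret → teosret
  ⇒ Mopanish teosret
*tiosred is the unique common source.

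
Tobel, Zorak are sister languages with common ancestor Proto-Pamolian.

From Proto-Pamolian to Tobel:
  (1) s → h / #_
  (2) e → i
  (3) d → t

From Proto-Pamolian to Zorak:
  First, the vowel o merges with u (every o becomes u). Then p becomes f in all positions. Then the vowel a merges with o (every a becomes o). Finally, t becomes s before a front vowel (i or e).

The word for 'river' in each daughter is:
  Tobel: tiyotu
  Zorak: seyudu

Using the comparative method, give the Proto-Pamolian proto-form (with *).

*teyodu

Position 4: Tobel has o, Zorak has u. Tobel preserves o here (none of its changes turn any other segment into o), so the proto-segment is *o.
Position 5: Tobel has t, Zorak has d. Zorak preserves d here (none of its changes turn any other segment into d), so the proto-segment is *d.
This points to *teyodu. Verify forward in each daughter:
Tobel: start from *teyodu.
  rule 1: no change — teyodu
  rule 2 (vowel merger): teyodu → tiyodu
  rule 3 (unconditioned shift): tiyodu → tiyotu
  ⇒ Tobel tiyotu
Zorak: *teyodu > teyudu > seyudu  (by vowel merger, palatalisation)
No other proto-form is consistent with every reflex, so the reconstruction is *teyodu.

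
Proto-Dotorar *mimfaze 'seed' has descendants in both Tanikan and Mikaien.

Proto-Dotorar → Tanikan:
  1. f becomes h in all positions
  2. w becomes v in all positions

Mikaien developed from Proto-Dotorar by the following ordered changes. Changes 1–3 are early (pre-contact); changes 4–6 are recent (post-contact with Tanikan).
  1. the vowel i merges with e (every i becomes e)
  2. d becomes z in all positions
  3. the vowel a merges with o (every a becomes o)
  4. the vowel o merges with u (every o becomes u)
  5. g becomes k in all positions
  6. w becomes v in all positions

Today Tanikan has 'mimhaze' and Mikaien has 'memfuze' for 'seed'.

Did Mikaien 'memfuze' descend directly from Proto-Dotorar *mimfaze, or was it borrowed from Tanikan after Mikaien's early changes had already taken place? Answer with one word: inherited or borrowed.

If inherited, *mimfaze would pass through all of Mikaien's changes:
Mikaien: start from *mimfaze.
  rule 1 (vowel merger): mimfaze → memfaze
  rule 2: no change — memfaze
  rule 3 (vowel merger): memfaze → memfoze
  rule 4 (vowel merger): memfoze → memfuze
  rule 5: no change — memfuze
  rule 6: no change — memfuze
  ⇒ Mikaien memfuze
If borrowed from Tanikan 'mimhaze' after the early changes, it would undergo only the recent ones:
  rule 4 (vowel merger): no change (mimhaze)
  rule 5 (unconditioned shift): no change (mimhaze)
  rule 6 (unconditioned shift): no change (mimhaze)
  ⇒ as a loan: mimhaze
Mikaien 'memfuze' matches the inherited outcome exactly, so it is an inherited cognate, not a loan.

inherited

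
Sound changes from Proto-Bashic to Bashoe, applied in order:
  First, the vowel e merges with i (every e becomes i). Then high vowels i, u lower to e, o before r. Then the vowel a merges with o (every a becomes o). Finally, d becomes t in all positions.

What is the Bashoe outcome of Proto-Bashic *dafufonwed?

Bashoe: *dafufonwed > dafufonwid > dofufonwid > tofufonwit  (by vowel merger, vowel merger, unconditioned shift)

tofufonwit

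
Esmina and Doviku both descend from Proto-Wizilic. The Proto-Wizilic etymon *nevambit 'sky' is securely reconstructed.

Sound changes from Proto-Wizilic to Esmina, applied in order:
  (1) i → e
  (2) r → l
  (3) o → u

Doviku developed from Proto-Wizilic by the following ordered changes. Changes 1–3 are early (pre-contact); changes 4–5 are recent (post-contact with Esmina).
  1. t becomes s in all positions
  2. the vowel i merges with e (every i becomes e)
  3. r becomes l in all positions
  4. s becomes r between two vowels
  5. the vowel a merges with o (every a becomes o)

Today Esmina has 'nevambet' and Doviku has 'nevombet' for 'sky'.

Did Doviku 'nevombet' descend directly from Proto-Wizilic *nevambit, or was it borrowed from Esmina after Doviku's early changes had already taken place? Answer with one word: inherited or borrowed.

borrowed

If inherited, *nevambit would pass through all of Doviku's changes:
Doviku: start from *nevambit.
  rule 1 (unconditioned shift): nevambit → nevambis
  rule 2 (vowel merger): nevambis → nevambes
  rule 3: no change — nevambes
  rule 4: no change — nevambes
  rule 5 (vowel merger): nevambes → nevombes
  ⇒ Doviku nevombes
If borrowed from Esmina 'nevambet' after the early changes, it would undergo only the recent ones:
  rule 4 (rhotacism): no change (nevambet)
  rule 5 (vowel merger): nevambet → nevombet
  ⇒ as a loan: nevombet
Doviku 'nevombet' matches the loan outcome 'nevombet', not the inherited 'nevombes' — it skipped the early Doviku changes, so it was borrowed from Esmina.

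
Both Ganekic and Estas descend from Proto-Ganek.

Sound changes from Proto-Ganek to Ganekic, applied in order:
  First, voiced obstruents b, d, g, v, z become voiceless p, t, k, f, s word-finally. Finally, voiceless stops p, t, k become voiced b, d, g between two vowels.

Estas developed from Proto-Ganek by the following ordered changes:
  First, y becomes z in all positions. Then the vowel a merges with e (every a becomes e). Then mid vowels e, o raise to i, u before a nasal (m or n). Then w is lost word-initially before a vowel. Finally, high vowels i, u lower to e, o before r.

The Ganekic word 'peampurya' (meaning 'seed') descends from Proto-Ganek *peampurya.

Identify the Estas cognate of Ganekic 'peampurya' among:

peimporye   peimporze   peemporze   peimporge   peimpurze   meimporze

peimporze

Estas: *peampurya
  peampurya → peampurza   [unconditioned shift]
  peampurza → peempurze   [vowel merger]
  peempurze → peimpurze   [pre-nasal raising]
  peimpurze (rule 4 does not apply)
  peimpurze → peimporze   [pre-rhotic lowering]
  giving Estas peimporze.
Among the options, 'peimporze' alone shows every Estas change applied in order.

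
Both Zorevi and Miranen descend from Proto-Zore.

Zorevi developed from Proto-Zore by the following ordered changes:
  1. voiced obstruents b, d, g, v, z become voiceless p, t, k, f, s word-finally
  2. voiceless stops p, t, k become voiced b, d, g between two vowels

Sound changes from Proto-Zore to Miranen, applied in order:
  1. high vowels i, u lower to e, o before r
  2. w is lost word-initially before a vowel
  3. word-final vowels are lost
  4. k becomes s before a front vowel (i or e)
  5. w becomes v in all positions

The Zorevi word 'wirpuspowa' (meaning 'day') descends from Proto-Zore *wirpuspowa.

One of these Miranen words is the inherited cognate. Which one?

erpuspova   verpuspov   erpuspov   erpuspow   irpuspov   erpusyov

erpuspov

Miranen: start from *wirpuspowa.
  rule 1 (pre-rhotic lowering): wirpuspowa → werpuspowa
  rule 2 (glide loss): werpuspowa → erpuspowa
  rule 3 (apocope): erpuspowa → erpuspow
  rule 4: no change — erpuspow
  rule 5 (unconditioned shift): erpuspow → erpuspov
  ⇒ Miranen erpuspov
Only 'erpuspov' matches the regular Miranen development of *wirpuspowa.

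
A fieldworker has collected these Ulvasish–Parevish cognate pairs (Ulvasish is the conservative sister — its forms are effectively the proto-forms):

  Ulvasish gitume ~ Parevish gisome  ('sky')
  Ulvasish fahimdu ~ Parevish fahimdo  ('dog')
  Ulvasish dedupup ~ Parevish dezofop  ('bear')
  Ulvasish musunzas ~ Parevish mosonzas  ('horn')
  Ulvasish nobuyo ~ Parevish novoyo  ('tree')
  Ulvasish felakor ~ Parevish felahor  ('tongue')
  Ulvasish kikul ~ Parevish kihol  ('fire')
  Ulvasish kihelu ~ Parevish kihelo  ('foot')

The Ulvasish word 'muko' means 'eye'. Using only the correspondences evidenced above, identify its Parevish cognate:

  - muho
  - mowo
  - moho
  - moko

moho

musunzas ~ mosonzas, nobuyo ~ novoyo — Ulvasish u corresponds to Parevish o after a consonant, before a consonant other than r, m, n, p, b, f, v.
felakor ~ felahor — Ulvasish k corresponds to Parevish h between vowels (before a back vowel).
Applying these to Ulvasish 'muko':
  muko → moko   (u→o after a consonant, before a consonant other than r, m, n, p, b, f, v)
  moko → moho   (k→h between vowels (before a back vowel))
So the Parevish cognate is 'moho'.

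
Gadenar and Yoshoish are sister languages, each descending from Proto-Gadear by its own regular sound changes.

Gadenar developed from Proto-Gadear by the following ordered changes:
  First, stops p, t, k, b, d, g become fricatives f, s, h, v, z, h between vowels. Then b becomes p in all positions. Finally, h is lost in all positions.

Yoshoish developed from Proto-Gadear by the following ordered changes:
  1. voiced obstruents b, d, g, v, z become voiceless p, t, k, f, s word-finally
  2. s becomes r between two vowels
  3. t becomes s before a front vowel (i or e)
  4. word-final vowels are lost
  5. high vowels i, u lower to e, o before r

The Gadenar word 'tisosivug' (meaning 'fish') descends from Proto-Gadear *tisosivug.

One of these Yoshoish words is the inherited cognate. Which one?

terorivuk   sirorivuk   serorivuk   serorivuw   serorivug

serorivuk

Yoshoish: *tisosivug > tisosivuk > tirorivuk > sirorivuk > serorivuk  (by final devoicing, rhotacism, palatalisation, pre-rhotic lowering)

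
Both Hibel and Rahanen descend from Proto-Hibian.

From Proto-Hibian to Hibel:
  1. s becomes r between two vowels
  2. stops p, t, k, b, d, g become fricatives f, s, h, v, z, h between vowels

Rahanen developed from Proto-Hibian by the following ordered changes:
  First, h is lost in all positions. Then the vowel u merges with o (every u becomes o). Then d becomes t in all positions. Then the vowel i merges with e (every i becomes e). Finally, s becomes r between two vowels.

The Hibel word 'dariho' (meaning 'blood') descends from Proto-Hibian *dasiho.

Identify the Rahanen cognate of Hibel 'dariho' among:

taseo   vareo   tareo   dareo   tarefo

Rahanen: start from *dasiho.
  rule 1 (h-loss): dasiho → dasio
  rule 2: no change — dasio
  rule 3 (unconditioned shift): dasio → tasio
  rule 4 (vowel merger): tasio → taseo
  rule 5 (rhotacism): taseo → tareo
  ⇒ Rahanen tareo
Among the options, 'tareo' alone shows every Rahanen change applied in order.

tareo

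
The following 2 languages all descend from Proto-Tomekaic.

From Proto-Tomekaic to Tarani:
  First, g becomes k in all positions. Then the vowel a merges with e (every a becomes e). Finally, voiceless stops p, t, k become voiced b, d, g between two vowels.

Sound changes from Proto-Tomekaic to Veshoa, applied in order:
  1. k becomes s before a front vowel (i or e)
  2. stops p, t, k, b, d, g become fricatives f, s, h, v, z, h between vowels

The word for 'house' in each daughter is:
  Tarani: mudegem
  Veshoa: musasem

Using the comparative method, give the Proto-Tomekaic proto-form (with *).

*mutakem

Position 3: Tarani has d, Veshoa has s. Taking the neighbouring segments as reconstructed: Tarani d could go back to *t or *d; Veshoa s could go back to *t or *s — the one source consistent with every daughter is *t.
Position 5: Tarani has g, Veshoa has s. Taking the neighbouring segments as reconstructed: Tarani g could go back to *k or *g; Veshoa s could go back to *t or *k or *s — the one source consistent with every daughter is *k.
Verify the candidate proto-form against each daughter:
Tarani: *mutakem > mutekem > mudegem  (by vowel merger, intervocalic voicing)
Veshoa: start from *mutakem.
  rule 1 (palatalisation): mutakem → mutasem
  rule 2 (intervocalic lenition): mutasem → musasem
  ⇒ Veshoa musasem
Only *mutakem yields all of Tarani mudegem, Veshoa musasem.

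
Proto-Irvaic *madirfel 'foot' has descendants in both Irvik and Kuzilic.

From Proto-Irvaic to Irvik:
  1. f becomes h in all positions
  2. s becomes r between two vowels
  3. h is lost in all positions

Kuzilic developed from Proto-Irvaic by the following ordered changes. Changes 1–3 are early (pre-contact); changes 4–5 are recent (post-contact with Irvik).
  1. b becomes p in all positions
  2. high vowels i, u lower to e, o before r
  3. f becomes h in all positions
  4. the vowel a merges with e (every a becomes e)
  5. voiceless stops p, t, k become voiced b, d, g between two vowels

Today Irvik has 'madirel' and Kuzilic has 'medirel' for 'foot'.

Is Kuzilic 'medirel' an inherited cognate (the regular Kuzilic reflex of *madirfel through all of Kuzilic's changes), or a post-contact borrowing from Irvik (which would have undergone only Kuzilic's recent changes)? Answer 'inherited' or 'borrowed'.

borrowed

If inherited, *madirfel would pass through all of Kuzilic's changes:
Kuzilic: *madirfel
  madirfel (rule 1 does not apply)
  madirfel → maderfel   [pre-rhotic lowering]
  maderfel → maderhel   [unconditioned shift]
  maderhel → mederhel   [vowel merger]
  mederhel (rule 5 does not apply)
  giving Kuzilic mederhel.
If borrowed from Irvik 'madirel' after the early changes, it would undergo only the recent ones:
  rule 4 (vowel merger): madirel → medirel
  rule 5 (intervocalic voicing): no change (medirel)
  ⇒ as a loan: medirel
Kuzilic 'medirel' matches the loan outcome 'medirel', not the inherited 'mederhel' — it skipped the early Kuzilic changes, so it was borrowed from Irvik.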